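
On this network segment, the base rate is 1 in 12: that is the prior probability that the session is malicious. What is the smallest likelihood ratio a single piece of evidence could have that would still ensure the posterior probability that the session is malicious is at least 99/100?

1089

Prior odds = (1/12)/(11/12) = 1/11.
Target odds = 0.99/0.01 = 99.
Required Bayes factor = 99 ÷ (1/11) = 1089.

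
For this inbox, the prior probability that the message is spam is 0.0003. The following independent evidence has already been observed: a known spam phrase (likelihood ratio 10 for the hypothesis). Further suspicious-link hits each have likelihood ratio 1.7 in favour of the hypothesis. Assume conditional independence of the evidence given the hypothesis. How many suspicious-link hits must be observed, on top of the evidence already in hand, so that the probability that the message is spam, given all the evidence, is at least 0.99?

Prior odds = 0.0003/0.9997 = 3/9997.
Bayes factor of the evidence already in hand = 10.
Odds after that evidence = (3/9997) × 10 = 30/9997.
Target odds = 0.99/0.01 = 99.
Need 1.7ⁿ ≥ 99 ÷ (30/9997) = 32990.1.
1.7¹⁹ ≈23907.2 falls short of 32990.1 but 1.7²⁰ ≈40642.3 reaches it, so n = 20.

20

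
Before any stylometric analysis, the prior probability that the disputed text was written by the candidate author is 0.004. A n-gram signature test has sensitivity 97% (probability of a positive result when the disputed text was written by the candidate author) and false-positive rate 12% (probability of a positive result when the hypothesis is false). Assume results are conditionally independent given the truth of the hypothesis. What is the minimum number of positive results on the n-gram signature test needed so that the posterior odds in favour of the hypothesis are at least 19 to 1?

Prior odds = 0.004/0.996 = 1/249.
Likelihood ratio of a positive result = 0.97/0.12 = 97/12.
Target odds = 19.
Require (97/12)ⁿ ≥ 19 ÷ (1/249) = 4731.
(97/12)⁴ = 88529281/20736 falls short of 4731 but (97/12)⁵ ≈34510.6 reaches it, so n = 5.

5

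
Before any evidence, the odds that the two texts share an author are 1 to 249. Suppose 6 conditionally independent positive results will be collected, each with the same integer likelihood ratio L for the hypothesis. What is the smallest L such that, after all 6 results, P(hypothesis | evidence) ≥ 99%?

6

Prior odds = 1/249.
Target odds = 0.99/0.01 = 99.
Need L⁶ ≥ 99 ÷ (1/249) = 24651.
5⁶ = 15625 < 24651 ≤ 46656 = 6⁶, so L = 6.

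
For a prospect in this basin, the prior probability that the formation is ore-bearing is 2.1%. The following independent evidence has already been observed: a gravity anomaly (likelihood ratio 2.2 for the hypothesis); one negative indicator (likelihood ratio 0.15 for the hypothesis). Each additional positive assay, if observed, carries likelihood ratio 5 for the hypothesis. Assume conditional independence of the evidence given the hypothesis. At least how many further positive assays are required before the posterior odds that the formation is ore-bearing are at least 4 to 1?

4

Prior odds = 0.021/0.979 = 21/979.
Combined Bayes factor of the evidence already in hand = 2.2 × 0.15 = 0.33.
Odds after that evidence = (21/979) × 0.33 = 63/8900.
Target odds = 4.
Need 5ⁿ ≥ 4 ÷ (63/8900) = 35600/63.
5³ = 125 falls short of 35600/63 but 5⁴ = 625 reaches it, so n = 4.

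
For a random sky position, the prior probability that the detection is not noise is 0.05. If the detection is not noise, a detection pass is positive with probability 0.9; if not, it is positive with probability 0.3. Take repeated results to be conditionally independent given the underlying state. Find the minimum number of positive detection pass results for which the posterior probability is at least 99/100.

7

Prior odds = 0.05/0.95 = 1/19.
Likelihood ratio of a positive = 0.9/0.3 = 3.
Target odds: 0.99 ÷ 0.01 = 99.
Need (1/19) × 3ⁿ ≥ 99, i.e. 3ⁿ ≥ 1881.
3⁶ = 729 falls short of 1881 but 3⁷ = 2187 reaches it, so n = 7.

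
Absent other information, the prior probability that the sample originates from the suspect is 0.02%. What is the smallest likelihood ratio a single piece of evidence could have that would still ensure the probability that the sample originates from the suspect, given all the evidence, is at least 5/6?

24995

Prior odds = 0.0002/0.9998 = 1/4999.
Target odds = (5/6)/(1/6) = 5.
Required Bayes factor = 5 ÷ (1/4999) = 24995.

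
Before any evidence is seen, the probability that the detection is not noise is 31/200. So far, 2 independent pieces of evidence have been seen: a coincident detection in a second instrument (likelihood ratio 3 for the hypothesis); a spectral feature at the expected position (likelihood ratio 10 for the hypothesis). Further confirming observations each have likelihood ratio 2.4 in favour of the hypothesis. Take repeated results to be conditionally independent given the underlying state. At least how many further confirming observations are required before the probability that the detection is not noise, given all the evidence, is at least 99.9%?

Prior odds = 0.155/0.845 = 31/169.
Combined Bayes factor of the evidence already in hand = 3 × 10 = 30.
Odds after that evidence = (31/169) × 30 = 930/169.
Target odds = 0.999/0.001 = 999.
Need 2.4ⁿ ≥ 999 ÷ (930/169) = 56277/310.
2.4⁵ = 79.62624 falls short of 56277/310 but 2.4⁶ = 2985984/15625 reaches it, so n = 6.

6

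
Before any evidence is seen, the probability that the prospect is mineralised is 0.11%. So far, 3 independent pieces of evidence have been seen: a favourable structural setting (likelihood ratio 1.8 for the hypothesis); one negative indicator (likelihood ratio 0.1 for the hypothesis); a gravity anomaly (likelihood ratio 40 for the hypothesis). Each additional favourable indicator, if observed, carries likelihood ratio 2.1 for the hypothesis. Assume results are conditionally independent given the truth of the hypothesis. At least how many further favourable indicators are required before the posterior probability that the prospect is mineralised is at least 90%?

Prior odds = 0.0011/0.9989 = 11/9989.
Combined Bayes factor of the evidence already in hand = 1.8 × 0.1 × 40 = 7.2.
Odds after that evidence = (11/9989) × 7.2 = 396/49945.
Target odds = 0.9/0.1 = 9.
Need 2.1ⁿ ≥ 9 ÷ (396/49945) = 49945/44.
2.1⁹ ≈794.28 falls short of 49945/44 but 2.1¹⁰ ≈1667.99 reaches it, so n = 10.

10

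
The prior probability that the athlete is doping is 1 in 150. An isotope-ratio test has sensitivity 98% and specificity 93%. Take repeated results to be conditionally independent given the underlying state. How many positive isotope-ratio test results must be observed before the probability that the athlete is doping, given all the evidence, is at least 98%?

4

Prior odds: (1/150) ÷ (149/150) = 1/149.
False-positive rate = 1 − 0.93 = 0.07; likelihood ratio of a positive = 0.98/0.07 = 14.
Target odds: 0.98 ÷ 0.02 = 49.
Require 14ⁿ ≥ 49 ÷ (1/149) = 7301.
14³ = 2744 falls short of 7301 but 14⁴ = 38416 reaches it, so n = 4.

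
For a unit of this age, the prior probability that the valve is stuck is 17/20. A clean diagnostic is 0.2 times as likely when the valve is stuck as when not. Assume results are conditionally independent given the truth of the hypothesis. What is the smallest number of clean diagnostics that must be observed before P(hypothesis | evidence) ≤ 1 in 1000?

Prior odds = 0.85/0.15 = 17/3.
Likelihood ratio per clean diagnostic = 0.2.
Target odds: 0.001 ÷ 0.999 = 1/999.
Need (17/3) × 0.2ⁿ ≤ 1/999, i.e. 0.2ⁿ ≤ 1/5661.
0.2⁵ = 0.00032 is still above 1/5661 but 0.2⁶ = 1/15625 is at or below it, so n = 6.

6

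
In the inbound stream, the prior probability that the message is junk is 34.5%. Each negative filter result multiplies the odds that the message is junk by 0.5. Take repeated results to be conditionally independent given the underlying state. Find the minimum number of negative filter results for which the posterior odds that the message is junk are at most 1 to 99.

Prior odds = 0.345/0.655 = 69/131.
Likelihood ratio per negative filter result = 0.5.
Target odds = 1/99.
Require 0.5ⁿ ≤ 1/99 ÷ (69/131) = 131/6831.
0.5⁵ = 0.03125 is still above 131/6831 but 0.5⁶ = 0.015625 is at or below it, so n = 6.

6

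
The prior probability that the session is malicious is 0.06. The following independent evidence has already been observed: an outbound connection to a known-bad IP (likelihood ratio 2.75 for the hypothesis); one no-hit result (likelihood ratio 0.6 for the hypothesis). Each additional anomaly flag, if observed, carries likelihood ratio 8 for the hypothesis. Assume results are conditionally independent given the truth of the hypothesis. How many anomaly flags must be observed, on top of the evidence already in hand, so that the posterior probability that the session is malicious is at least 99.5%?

4

Prior odds = 0.06/0.94 = 3/47.
Combined Bayes factor of the evidence already in hand = 2.75 × 0.6 = 1.65.
Odds after that evidence = (3/47) × 1.65 = 99/940.
Target odds = 0.995/0.005 = 199.
Need 8ⁿ ≥ 199 ÷ (99/940) = 187060/99.
8³ = 512 falls short of 187060/99 but 8⁴ = 4096 reaches it, so n = 4.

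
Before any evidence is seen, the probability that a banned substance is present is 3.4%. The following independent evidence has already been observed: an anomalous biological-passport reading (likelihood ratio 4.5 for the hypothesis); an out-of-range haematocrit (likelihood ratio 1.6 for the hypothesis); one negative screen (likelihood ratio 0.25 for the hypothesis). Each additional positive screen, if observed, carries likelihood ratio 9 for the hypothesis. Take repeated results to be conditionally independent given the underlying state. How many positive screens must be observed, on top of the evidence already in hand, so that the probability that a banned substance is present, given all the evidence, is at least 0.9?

3

Prior odds = 0.034/0.966 = 17/483.
Combined Bayes factor of the evidence already in hand = 4.5 × 1.6 × 0.25 = 1.8.
Odds after that evidence = (17/483) × 1.8 = 51/805.
Target odds = 0.9/0.1 = 9.
Need 9ⁿ ≥ 9 ÷ (51/805) = 2415/17.
9² = 81 falls short of 2415/17 but 9³ = 729 reaches it, so n = 3.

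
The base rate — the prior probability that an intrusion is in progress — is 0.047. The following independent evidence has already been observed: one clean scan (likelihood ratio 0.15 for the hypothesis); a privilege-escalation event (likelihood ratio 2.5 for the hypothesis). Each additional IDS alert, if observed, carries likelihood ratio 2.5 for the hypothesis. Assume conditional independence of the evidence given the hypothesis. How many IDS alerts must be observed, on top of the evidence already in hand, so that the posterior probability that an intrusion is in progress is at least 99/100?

Prior odds = 0.047/0.953 = 47/953.
Combined Bayes factor of the evidence already in hand = 0.15 × 2.5 = 0.375.
Odds after that evidence = (47/953) × 0.375 = 141/7624.
Target odds = 0.99/0.01 = 99.
Need 2.5ⁿ ≥ 99 ÷ (141/7624) = 251592/47.
2.5⁹ = 1953125/512 falls short of 251592/47 but 2.5¹⁰ = 9765625/1024 reaches it, so n = 10.

10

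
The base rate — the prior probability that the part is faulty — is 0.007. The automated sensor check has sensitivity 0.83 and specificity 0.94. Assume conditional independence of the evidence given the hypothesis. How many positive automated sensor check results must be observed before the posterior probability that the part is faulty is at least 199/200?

Prior odds = 0.007/0.993 = 7/993.
False-positive rate = 1 − 0.94 = 0.06; likelihood ratio of a positive = 0.83/0.06 = 83/6.
Target odds: 0.995 ÷ 0.005 = 199.
Require (83/6)ⁿ ≥ 199 ÷ (7/993) = 197607/7.
(83/6)³ = 571787/216 falls short of 197607/7 but (83/6)⁴ = 47458321/1296 reaches it, so n = 4.

4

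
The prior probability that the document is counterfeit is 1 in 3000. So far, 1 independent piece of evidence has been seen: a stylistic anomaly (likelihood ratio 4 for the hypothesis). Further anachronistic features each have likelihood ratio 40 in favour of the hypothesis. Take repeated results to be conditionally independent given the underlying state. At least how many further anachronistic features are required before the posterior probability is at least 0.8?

3

Prior odds = (1/3000)/(2999/3000) = 1/2999.
Bayes factor of the evidence already in hand = 4.
Odds after that evidence = (1/2999) × 4 = 4/2999.
Target odds = 0.8/0.2 = 4.
Need 40ⁿ ≥ 4 ÷ (4/2999) = 2999.
40² = 1600 falls short of 2999 but 40³ = 64000 reaches it, so n = 3.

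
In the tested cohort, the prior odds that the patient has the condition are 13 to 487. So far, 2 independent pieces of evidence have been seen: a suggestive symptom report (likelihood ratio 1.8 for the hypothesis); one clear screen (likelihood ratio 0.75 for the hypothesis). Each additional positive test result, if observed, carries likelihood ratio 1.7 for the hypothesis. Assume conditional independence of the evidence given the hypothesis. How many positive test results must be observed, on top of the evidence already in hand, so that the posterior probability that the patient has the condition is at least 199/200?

Prior odds = 13/487.
Combined Bayes factor of the evidence already in hand = 1.8 × 0.75 = 1.35.
Odds after that evidence = (13/487) × 1.35 = 351/9740.
Target odds = 0.995/0.005 = 199.
Need 1.7ⁿ ≥ 199 ÷ (351/9740) = 1938260/351.
1.7¹⁶ ≈4866.12 falls short of 1938260/351 but 1.7¹⁷ ≈8272.4 reaches it, so n = 17.

17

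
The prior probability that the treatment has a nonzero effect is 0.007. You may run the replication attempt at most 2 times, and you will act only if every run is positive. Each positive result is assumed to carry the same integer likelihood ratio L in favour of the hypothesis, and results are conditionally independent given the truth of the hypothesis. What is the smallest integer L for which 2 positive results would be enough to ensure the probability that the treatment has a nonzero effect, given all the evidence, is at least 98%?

Prior odds = 0.007/0.993 = 7/993.
Target odds = 0.98/0.02 = 49.
Need L² ≥ 49 ÷ (7/993) = 6951.
83² = 6889 < 6951 ≤ 7056 = 84², so L = 84.

84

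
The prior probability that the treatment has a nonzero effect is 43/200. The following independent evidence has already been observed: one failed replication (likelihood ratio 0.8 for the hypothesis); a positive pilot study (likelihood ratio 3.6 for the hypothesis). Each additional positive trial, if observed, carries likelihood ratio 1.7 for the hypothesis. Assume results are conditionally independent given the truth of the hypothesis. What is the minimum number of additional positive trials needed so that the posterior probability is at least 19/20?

Prior odds = 0.215/0.785 = 43/157.
Combined Bayes factor of the evidence already in hand = 0.8 × 3.6 = 2.88.
Odds after that evidence = (43/157) × 2.88 = 3096/3925.
Target odds = 0.95/0.05 = 19.
Need 1.7ⁿ ≥ 19 ÷ (3096/3925) = 74575/3096.
1.7⁵ = 1419857/100000 falls short of 74575/3096 but 1.7⁶ = 24137569/1000000 reaches it, so n = 6.

6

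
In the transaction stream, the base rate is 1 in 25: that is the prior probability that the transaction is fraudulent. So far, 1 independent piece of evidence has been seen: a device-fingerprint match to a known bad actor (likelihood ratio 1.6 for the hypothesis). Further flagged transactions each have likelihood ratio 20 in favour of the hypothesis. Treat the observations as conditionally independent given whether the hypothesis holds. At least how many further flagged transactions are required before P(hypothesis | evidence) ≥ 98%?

Prior odds = 0.04/0.96 = 1/24.
Bayes factor of the evidence already in hand = 1.6.
Odds after that evidence = (1/24) × 1.6 = 1/15.
Target odds = 0.98/0.02 = 49.
Need 20ⁿ ≥ 49 ÷ (1/15) = 735.
20² = 400 falls short of 735 but 20³ = 8000 reaches it, so n = 3.

3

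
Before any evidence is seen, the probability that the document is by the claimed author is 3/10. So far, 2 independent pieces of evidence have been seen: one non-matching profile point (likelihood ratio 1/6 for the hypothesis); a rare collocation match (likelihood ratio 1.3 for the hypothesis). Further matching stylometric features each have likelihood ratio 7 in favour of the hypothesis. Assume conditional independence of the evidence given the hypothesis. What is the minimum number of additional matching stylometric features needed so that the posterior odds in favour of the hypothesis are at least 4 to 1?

Prior odds = 0.3/0.7 = 3/7.
Combined Bayes factor of the evidence already in hand = (1/6) × 1.3 = 13/60.
Odds after that evidence = (3/7) × 13/60 = 13/140.
Target odds = 4.
Need 7ⁿ ≥ 4 ÷ (13/140) = 560/13.
7¹ = 7 falls short of 560/13 but 7² = 49 reaches it, so n = 2.

2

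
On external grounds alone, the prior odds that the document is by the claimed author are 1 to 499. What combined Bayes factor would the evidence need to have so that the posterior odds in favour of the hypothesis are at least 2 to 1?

Prior odds = 1/499.
Target odds = 2.
Required Bayes factor = 2 ÷ (1/499) = 998.

998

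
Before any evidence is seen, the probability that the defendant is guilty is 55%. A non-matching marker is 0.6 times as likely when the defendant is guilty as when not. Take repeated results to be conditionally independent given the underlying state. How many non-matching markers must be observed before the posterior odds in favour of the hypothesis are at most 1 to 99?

Prior odds = 0.55/0.45 = 11/9.
Likelihood ratio per non-matching marker = 0.6.
Target odds = 1/99.
Require 0.6ⁿ ≤ 1/99 ÷ (11/9) = 1/121.
0.6⁹ = 19683/1953125 is still above 1/121 but 0.6¹⁰ = 59049/9765625 is at or below it, so n = 10.

10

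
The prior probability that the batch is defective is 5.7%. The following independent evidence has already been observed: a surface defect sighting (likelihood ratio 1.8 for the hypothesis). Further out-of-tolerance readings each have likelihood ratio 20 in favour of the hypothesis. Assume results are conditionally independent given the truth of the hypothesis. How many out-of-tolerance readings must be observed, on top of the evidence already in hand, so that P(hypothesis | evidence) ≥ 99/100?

Prior odds = 0.057/0.943 = 57/943.
Bayes factor of the evidence already in hand = 1.8.
Odds after that evidence = (57/943) × 1.8 = 513/4715.
Target odds = 0.99/0.01 = 99.
Need 20ⁿ ≥ 99 ÷ (513/4715) = 51865/57.
20² = 400 falls short of 51865/57 but 20³ = 8000 reaches it, so n = 3.

3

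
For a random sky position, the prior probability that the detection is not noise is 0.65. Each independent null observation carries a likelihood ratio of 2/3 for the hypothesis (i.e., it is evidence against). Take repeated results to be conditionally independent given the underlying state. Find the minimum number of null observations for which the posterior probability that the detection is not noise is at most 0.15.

6

Prior odds = 0.65/0.35 = 13/7.
Likelihood ratio per null observation = 2/3.
Target odds: 0.15 ÷ 0.85 = 3/17.
Require (2/3)ⁿ ≤ 3/17 ÷ (13/7) = 21/221.
(2/3)⁵ = 32/243 is still above 21/221 but (2/3)⁶ = 64/729 is at or below it, so n = 6.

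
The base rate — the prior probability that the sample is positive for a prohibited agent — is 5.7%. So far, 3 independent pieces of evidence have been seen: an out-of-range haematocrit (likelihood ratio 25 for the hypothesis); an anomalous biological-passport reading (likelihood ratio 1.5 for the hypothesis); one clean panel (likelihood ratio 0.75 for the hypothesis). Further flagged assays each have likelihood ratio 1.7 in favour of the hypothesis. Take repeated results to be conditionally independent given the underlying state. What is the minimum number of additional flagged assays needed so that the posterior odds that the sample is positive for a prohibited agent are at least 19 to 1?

5

Prior odds = 0.057/0.943 = 57/943.
Combined Bayes factor of the evidence already in hand = 25 × 1.5 × 0.75 = 28.125.
Odds after that evidence = (57/943) × 28.125 = 12825/7544.
Target odds = 19.
Need 1.7ⁿ ≥ 19 ÷ (12825/7544) = 7544/675.
1.7⁴ = 8.3521 falls short of 7544/675 but 1.7⁵ = 1419857/100000 reaches it, so n = 5.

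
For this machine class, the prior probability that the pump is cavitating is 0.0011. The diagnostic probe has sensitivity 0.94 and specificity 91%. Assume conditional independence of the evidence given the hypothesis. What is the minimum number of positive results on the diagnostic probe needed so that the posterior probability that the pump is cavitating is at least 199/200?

Prior odds: 0.0011 ÷ 0.9989 = 11/9989.
False-positive rate = 1 − 0.91 = 0.09; likelihood ratio of a positive = 0.94/0.09 = 94/9.
Target posterior odds = 0.995/0.005 = 199.
Require (94/9)ⁿ ≥ 199 ÷ (11/9989) = 1987811/11.
(94/9)⁵ ≈124287 falls short of 1987811/11 but (94/9)⁶ ≈1.29811e+06 reaches it, so n = 6.

6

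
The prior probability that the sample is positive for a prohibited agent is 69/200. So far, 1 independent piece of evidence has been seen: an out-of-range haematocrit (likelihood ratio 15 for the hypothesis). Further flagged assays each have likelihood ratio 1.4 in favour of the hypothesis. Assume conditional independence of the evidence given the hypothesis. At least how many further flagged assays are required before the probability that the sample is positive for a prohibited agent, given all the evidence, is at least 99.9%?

Prior odds = 0.345/0.655 = 69/131.
Bayes factor of the evidence already in hand = 15.
Odds after that evidence = (69/131) × 15 = 1035/131.
Target odds = 0.999/0.001 = 999.
Need 1.4ⁿ ≥ 999 ÷ (1035/131) = 14541/115.
1.4¹⁴ ≈111.12 falls short of 14541/115 but 1.4¹⁵ ≈155.568 reaches it, so n = 15.

15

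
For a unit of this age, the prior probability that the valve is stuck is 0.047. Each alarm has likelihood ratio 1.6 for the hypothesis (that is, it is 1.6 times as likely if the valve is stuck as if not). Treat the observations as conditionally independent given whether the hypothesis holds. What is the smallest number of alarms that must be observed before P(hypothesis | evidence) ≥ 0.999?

Prior odds: 0.047 ÷ 0.953 = 47/953.
Likelihood ratio per alarm = 1.6.
Target odds: 0.999 ÷ 0.001 = 999.
Require 1.6ⁿ ≥ 999 ÷ (47/953) = 952047/47.
1.6²¹ ≈19342.8 falls short of 952047/47 but 1.6²² ≈30948.5 reaches it, so n = 22.

22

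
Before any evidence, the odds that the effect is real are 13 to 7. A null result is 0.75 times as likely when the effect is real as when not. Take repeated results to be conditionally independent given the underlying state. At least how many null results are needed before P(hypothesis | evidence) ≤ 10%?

Prior odds = 13/7.
Likelihood ratio per null result = 0.75.
Target posterior odds = 0.1/0.9 = 1/9.
Need (13/7) × 0.75ⁿ ≤ 1/9, i.e. 0.75ⁿ ≤ 7/117.
0.75⁹ = 19683/262144 is still above 7/117 but 0.75¹⁰ = 59049/1048576 is at or below it, so n = 10.

10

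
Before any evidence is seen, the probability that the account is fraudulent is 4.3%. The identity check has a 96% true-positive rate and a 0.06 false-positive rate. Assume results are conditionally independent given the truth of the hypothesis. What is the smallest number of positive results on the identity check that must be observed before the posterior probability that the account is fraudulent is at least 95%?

3

Prior odds: 0.043 ÷ 0.957 = 43/957.
Likelihood ratio of a positive result = 0.96/0.06 = 16.
Target posterior odds = 0.95/0.05 = 19.
Require 16ⁿ ≥ 19 ÷ (43/957) = 18183/43.
16² = 256 falls short of 18183/43 but 16³ = 4096 reaches it, so n = 3.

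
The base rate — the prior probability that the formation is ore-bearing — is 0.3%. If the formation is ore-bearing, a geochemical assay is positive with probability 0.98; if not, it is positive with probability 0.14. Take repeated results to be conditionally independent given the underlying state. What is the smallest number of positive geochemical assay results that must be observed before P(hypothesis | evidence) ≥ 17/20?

Prior odds = 0.003/0.997 = 3/997.
Likelihood ratio of a positive = 0.98/0.14 = 7.
Target posterior odds = 0.85/0.15 = 17/3.
Require 7ⁿ ≥ 17/3 ÷ (3/997) = 16949/9.
7³ = 343 falls short of 16949/9 but 7⁴ = 2401 reaches it, so n = 4.

4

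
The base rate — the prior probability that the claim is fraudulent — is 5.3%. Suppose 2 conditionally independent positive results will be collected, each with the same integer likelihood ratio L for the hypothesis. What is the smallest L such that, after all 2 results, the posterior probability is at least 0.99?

43

Prior odds = 0.053/0.947 = 53/947.
Target odds = 0.99/0.01 = 99.
Need L² ≥ 99 ÷ (53/947) = 93753/53.
42² = 1764 < 93753/53 ≤ 1849 = 43², so L = 43.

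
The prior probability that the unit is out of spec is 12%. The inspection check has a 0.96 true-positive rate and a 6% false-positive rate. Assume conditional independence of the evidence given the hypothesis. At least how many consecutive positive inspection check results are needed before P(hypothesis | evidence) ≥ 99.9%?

Prior odds: 0.12 ÷ 0.88 = 3/22.
Likelihood ratio of a positive result = 0.96/0.06 = 16.
Target odds: 0.999 ÷ 0.001 = 999.
Need (3/22) × 16ⁿ ≥ 999, i.e. 16ⁿ ≥ 7326.
16³ = 4096 falls short of 7326 but 16⁴ = 65536 reaches it, so n = 4.

4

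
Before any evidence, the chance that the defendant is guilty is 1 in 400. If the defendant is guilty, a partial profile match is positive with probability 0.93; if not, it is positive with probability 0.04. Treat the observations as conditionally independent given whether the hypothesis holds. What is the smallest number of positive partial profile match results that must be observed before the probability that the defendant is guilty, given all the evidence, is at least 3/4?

Prior odds: 0.0025 ÷ 0.9975 = 1/399.
Likelihood ratio of a positive = 0.93/0.04 = 23.25.
Target odds: 0.75 ÷ 0.25 = 3.
Need (1/399) × 23.25ⁿ ≥ 3, i.e. 23.25ⁿ ≥ 1197.
23.25² = 540.5625 falls short of 1197 but 23.25³ = 804357/64 reaches it, so n = 3.

3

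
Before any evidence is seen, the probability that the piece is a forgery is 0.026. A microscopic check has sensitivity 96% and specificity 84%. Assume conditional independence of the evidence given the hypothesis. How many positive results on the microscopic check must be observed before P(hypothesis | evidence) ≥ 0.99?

5

Prior odds: 0.026 ÷ 0.974 = 13/487.
False-positive rate = 1 − 0.84 = 0.16; likelihood ratio of a positive = 0.96/0.16 = 6.
Target odds: 0.99 ÷ 0.01 = 99.
Need (13/487) × 6ⁿ ≥ 99, i.e. 6ⁿ ≥ 48213/13.
6⁴ = 1296 falls short of 48213/13 but 6⁵ = 7776 reaches it, so n = 5.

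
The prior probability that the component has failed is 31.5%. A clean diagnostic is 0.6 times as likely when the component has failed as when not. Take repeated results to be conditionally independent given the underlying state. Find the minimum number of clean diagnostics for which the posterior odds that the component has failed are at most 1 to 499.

Prior odds: 0.315 ÷ 0.685 = 63/137.
Likelihood ratio per clean diagnostic = 0.6.
Target odds = 1/499.
Require 0.6ⁿ ≤ 1/499 ÷ (63/137) = 137/31437.
0.6¹⁰ = 59049/9765625 is still above 137/31437 but 0.6¹¹ = 177147/48828125 is at or below it, so n = 11.

11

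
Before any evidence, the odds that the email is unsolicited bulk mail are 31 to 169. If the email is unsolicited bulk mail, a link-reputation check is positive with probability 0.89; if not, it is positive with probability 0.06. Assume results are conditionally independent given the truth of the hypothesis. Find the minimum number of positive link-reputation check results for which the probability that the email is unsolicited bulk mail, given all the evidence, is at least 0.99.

3

Prior odds = 31/169.
Likelihood ratio of a positive = 0.89/0.06 = 89/6.
Target odds: 0.99 ÷ 0.01 = 99.
Need (31/169) × (89/6)ⁿ ≥ 99, i.e. (89/6)ⁿ ≥ 16731/31.
(89/6)² = 7921/36 falls short of 16731/31 but (89/6)³ = 704969/216 reaches it, so n = 3.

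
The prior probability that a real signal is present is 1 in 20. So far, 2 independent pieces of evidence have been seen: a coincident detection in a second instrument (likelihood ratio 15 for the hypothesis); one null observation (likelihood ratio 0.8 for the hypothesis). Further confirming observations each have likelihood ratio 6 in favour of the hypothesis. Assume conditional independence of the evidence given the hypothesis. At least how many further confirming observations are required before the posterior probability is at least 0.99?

3

Prior odds = 0.05/0.95 = 1/19.
Combined Bayes factor of the evidence already in hand = 15 × 0.8 = 12.
Odds after that evidence = (1/19) × 12 = 12/19.
Target odds = 0.99/0.01 = 99.
Need 6ⁿ ≥ 99 ÷ (12/19) = 156.75.
6² = 36 falls short of 156.75 but 6³ = 216 reaches it, so n = 3.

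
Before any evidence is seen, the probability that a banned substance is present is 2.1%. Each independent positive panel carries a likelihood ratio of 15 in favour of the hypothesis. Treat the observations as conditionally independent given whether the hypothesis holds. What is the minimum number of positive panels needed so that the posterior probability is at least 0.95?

3

Prior odds: 0.021 ÷ 0.979 = 21/979.
Likelihood ratio per positive panel = 15.
Target posterior odds = 0.95/0.05 = 19.
Need (21/979) × 15ⁿ ≥ 19, i.e. 15ⁿ ≥ 18601/21.
15² = 225 falls short of 18601/21 but 15³ = 3375 reaches it, so n = 3.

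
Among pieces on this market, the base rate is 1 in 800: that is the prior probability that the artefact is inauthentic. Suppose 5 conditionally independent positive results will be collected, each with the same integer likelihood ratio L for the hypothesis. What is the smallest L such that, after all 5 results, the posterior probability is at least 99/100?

10

Prior odds = 0.00125/0.99875 = 1/799.
Target odds = 0.99/0.01 = 99.
Need L⁵ ≥ 99 ÷ (1/799) = 79101.
9⁵ = 59049 < 79101 ≤ 100000 = 10⁵, so L = 10.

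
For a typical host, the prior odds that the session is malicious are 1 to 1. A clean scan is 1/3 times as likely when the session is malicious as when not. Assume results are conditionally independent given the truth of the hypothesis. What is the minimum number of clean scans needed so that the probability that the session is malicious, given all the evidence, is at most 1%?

5

Prior odds = 1.
Likelihood ratio per clean scan = 1/3.
Target posterior odds = 0.01/0.99 = 1/99.
Need 1 × (1/3)ⁿ ≤ 1/99, i.e. (1/3)ⁿ ≤ 1/99.
(1/3)⁴ = 1/81 is still above 1/99 but (1/3)⁵ = 1/243 is at or below it, so n = 5.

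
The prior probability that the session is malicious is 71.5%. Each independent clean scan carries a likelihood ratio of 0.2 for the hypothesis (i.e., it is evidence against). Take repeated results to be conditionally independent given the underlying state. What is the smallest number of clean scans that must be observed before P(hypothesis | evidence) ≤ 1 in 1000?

5

Prior odds: 0.715 ÷ 0.285 = 143/57.
Likelihood ratio per clean scan = 0.2.
Target posterior odds = 0.001/0.999 = 1/999.
Need (143/57) × 0.2ⁿ ≤ 1/999, i.e. 0.2ⁿ ≤ 19/47619.
0.2⁴ = 0.0016 is still above 19/47619 but 0.2⁵ = 0.00032 is at or below it, so n = 5.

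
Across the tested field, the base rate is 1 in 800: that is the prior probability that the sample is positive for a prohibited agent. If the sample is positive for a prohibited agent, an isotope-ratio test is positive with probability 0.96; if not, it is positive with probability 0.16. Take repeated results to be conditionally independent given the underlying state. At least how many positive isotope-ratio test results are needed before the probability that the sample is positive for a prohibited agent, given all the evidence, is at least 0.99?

Prior odds = 0.00125/0.99875 = 1/799.
Likelihood ratio of a positive = 0.96/0.16 = 6.
Target posterior odds = 0.99/0.01 = 99.
Require 6ⁿ ≥ 99 ÷ (1/799) = 79101.
6⁶ = 46656 falls short of 79101 but 6⁷ = 279936 reaches it, so n = 7.

7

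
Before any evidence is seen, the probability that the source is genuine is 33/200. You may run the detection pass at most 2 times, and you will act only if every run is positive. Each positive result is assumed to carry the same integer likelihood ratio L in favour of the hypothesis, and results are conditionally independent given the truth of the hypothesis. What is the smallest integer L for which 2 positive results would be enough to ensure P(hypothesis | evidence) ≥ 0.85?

Prior odds = 0.165/0.835 = 33/167.
Target odds = 0.85/0.15 = 17/3.
Need L² ≥ 17/3 ÷ (33/167) = 2839/99.
5² = 25 < 2839/99 ≤ 36 = 6², so L = 6.

6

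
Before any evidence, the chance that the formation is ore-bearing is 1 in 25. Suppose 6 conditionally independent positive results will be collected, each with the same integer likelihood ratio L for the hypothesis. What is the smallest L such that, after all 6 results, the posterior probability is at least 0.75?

3

Prior odds = 0.04/0.96 = 1/24.
Target odds = 0.75/0.25 = 3.
Need L⁶ ≥ 3 ÷ (1/24) = 72.
2⁶ = 64 < 72 ≤ 729 = 3⁶, so L = 3.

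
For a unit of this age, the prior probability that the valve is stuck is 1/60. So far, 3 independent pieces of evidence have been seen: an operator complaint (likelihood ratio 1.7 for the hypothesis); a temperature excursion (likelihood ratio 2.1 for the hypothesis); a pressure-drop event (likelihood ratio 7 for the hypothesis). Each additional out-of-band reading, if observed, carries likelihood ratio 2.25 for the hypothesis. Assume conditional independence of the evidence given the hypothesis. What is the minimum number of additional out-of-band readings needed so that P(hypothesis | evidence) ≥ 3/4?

Prior odds = (1/60)/(59/60) = 1/59.
Combined Bayes factor of the evidence already in hand = 1.7 × 2.1 × 7 = 24.99.
Odds after that evidence = (1/59) × 24.99 = 2499/5900.
Target odds = 0.75/0.25 = 3.
Need 2.25ⁿ ≥ 3 ÷ (2499/5900) = 5900/833.
2.25² = 5.0625 falls short of 5900/833 but 2.25³ = 11.390625 reaches it, so n = 3.

3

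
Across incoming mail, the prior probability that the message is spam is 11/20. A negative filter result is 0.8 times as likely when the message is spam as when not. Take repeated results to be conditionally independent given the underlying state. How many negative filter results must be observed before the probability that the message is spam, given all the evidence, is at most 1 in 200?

Prior odds: 0.55 ÷ 0.45 = 11/9.
Likelihood ratio per negative filter result = 0.8.
Target posterior odds = 0.005/0.995 = 1/199.
Require 0.8ⁿ ≤ 1/199 ÷ (11/9) = 9/2189.
0.8²⁴ ≈0.00472237 is still above 9/2189 but 0.8²⁵ ≈0.00377789 is at or below it, so n = 25.

25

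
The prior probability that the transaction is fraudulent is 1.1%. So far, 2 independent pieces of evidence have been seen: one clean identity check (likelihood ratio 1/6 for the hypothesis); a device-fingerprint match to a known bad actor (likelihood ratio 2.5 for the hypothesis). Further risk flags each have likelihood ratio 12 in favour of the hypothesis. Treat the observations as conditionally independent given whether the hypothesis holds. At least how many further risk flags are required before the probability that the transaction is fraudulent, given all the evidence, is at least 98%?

Prior odds = 0.011/0.989 = 11/989.
Combined Bayes factor of the evidence already in hand = (1/6) × 2.5 = 5/12.
Odds after that evidence = (11/989) × 5/12 = 55/11868.
Target odds = 0.98/0.02 = 49.
Need 12ⁿ ≥ 49 ÷ (55/11868) = 581532/55.
12³ = 1728 falls short of 581532/55 but 12⁴ = 20736 reaches it, so n = 4.

4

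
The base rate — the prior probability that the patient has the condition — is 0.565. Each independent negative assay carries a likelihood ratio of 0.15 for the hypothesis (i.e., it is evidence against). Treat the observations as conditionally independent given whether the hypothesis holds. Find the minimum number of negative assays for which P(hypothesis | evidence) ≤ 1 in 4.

1

Prior odds = 0.565/0.435 = 113/87.
Likelihood ratio per negative assay = 0.15.
Target odds: 0.25 ÷ 0.75 = 1/3.
Require 0.15ⁿ ≤ 1/3 ÷ (113/87) = 29/113.
0.15¹ = 0.15, which is already at or below the required 29/113; so n = 1.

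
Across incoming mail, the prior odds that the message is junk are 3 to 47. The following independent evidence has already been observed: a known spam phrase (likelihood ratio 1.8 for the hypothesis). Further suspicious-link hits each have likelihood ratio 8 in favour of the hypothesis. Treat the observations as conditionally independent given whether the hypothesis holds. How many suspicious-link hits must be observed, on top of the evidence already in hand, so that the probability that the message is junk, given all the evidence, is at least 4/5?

2

Prior odds = 3/47.
Bayes factor of the evidence already in hand = 1.8.
Odds after that evidence = (3/47) × 1.8 = 27/235.
Target odds = 0.8/0.2 = 4.
Need 8ⁿ ≥ 4 ÷ (27/235) = 940/27.
8¹ = 8 falls short of 940/27 but 8² = 64 reaches it, so n = 2.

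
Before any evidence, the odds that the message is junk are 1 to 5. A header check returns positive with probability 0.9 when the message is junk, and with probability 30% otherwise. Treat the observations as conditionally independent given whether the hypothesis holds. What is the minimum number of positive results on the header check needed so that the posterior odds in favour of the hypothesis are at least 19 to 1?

5

Prior odds = 0.2.
Likelihood ratio of a positive result = 0.9/0.3 = 3.
Target odds = 19.
Need 0.2 × 3ⁿ ≥ 19, i.e. 3ⁿ ≥ 95.
3⁴ = 81 falls short of 95 but 3⁵ = 243 reaches it, so n = 5.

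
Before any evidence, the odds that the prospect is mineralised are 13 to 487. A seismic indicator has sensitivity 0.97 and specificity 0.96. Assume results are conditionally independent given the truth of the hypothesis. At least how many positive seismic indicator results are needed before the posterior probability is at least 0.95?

Prior odds = 13/487.
False-positive rate = 1 − 0.96 = 0.04; likelihood ratio of a positive = 0.97/0.04 = 24.25.
Target odds: 0.95 ÷ 0.05 = 19.
Need (13/487) × 24.25ⁿ ≥ 19, i.e. 24.25ⁿ ≥ 9253/13.
24.25² = 588.0625 falls short of 9253/13 but 24.25³ = 912673/64 reaches it, so n = 3.

3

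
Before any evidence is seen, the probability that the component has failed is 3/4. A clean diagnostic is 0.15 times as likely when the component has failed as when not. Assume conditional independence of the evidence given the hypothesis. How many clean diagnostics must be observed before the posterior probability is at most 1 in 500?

4

Prior odds: 0.75 ÷ 0.25 = 3.
Likelihood ratio per clean diagnostic = 0.15.
Target posterior odds = 0.002/0.998 = 1/499.
Need 3 × 0.15ⁿ ≤ 1/499, i.e. 0.15ⁿ ≤ 1/1497.
0.15³ = 0.003375 is still above 1/1497 but 0.15⁴ = 81/160000 is at or below it, so n = 4.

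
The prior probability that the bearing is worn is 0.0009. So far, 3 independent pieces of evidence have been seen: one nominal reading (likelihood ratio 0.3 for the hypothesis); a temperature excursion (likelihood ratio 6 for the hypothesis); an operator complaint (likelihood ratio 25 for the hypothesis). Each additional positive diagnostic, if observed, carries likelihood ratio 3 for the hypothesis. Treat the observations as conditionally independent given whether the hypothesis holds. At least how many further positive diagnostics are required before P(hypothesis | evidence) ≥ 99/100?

Prior odds = 0.0009/0.9991 = 9/9991.
Combined Bayes factor of the evidence already in hand = 0.3 × 6 × 25 = 45.
Odds after that evidence = (9/9991) × 45 = 405/9991.
Target odds = 0.99/0.01 = 99.
Need 3ⁿ ≥ 99 ÷ (405/9991) = 109901/45.
3⁷ = 2187 falls short of 109901/45 but 3⁸ = 6561 reaches it, so n = 8.

8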